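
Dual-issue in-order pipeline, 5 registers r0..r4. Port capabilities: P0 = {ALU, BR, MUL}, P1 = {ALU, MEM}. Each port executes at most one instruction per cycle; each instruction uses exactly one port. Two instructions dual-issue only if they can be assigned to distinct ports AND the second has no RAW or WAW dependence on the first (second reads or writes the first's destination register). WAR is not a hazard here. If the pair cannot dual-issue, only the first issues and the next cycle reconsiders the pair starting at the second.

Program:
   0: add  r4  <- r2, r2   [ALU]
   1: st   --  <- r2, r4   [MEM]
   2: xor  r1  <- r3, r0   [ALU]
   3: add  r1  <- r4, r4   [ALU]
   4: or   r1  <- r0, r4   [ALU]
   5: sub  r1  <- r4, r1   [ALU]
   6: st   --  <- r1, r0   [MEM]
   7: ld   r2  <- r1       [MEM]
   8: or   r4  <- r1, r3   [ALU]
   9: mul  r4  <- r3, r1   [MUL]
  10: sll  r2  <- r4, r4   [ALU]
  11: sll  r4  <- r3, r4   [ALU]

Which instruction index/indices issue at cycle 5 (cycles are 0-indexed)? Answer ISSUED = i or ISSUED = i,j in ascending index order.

t=0 i0:add ; RAW r4
t=1 i1/i2:st/xor ; dual
t=2 i3:add ; WAW r1
t=3 i4:or ; RAW+WAW r1
t=4 i5:sub ; RAW r1
t=5 i6:st ; no-port MEM/MEM
t=6 i7/i8:ld/or ; dual
t=7 i9:mul ; RAW r4
t=8 i10/i11:sll/sll ; dual

ISSUED = 6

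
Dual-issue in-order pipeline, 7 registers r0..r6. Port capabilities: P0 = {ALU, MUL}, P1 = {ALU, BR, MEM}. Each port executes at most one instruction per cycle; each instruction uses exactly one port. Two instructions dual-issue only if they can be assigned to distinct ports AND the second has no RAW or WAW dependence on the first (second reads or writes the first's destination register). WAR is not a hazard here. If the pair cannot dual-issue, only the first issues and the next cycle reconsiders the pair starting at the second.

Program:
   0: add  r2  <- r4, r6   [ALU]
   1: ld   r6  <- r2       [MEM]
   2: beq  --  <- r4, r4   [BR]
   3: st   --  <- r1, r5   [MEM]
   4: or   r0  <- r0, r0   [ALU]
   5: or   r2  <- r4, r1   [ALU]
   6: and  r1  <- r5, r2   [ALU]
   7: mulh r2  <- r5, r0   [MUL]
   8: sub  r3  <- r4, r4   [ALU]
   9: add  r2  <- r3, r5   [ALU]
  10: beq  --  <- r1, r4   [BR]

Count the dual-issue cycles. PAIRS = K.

PAIRS = 3

t=0 i0:add ; RAW r2
t=1 i1:ld ; no-port MEM/BR
t=2 i2:beq ; no-port BR/MEM
t=3 i3,i4:st or ; 2-wide
t=4 i5:or ; RAW r2
t=5 i6,i7:and mulh ; 2-wide
t=6 i8:sub ; RAW r3
t=7 i9,i10:add beq ; 2-wide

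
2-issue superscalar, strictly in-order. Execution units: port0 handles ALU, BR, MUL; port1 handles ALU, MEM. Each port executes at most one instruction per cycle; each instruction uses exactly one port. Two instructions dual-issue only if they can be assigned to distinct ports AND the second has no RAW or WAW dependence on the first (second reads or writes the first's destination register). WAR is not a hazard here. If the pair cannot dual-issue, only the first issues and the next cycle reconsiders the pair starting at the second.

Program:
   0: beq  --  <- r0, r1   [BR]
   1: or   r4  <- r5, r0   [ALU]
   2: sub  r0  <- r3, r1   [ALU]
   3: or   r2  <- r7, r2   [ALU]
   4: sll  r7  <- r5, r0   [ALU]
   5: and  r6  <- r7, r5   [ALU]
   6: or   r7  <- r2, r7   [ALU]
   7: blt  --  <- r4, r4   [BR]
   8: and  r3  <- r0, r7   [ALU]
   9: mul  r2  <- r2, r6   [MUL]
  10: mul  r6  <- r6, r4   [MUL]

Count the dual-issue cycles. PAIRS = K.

PAIRS = 4

0. beq;or @i0&i1  | dual
1. sub;or @i2&i3  | dual
2. sll @i4  | RAW r7
3. and;or @i5&i6  | dual
4. blt;and @i7&i8  | dual
5. mul @i9  | no-port MUL/MUL
6. mul @i10  | tail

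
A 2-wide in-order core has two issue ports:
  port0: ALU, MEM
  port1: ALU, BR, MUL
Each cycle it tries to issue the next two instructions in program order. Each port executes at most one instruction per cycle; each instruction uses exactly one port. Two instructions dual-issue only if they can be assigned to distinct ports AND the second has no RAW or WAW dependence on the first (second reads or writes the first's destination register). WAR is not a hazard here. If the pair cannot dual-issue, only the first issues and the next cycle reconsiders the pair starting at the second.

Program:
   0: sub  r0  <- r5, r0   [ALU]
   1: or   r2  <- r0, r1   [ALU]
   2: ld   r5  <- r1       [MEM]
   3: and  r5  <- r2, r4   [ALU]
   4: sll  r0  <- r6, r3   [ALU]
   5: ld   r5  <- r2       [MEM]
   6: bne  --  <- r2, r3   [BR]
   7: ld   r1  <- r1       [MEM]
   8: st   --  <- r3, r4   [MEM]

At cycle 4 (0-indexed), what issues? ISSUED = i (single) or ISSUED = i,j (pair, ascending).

  cy0 -> i0 (sub.ALU) RAW r0
  cy1 -> i1&i2 (or.ALU/ld.MEM) 2-wide
  cy2 -> i3&i4 (and.ALU/sll.ALU) 2-wide
  cy3 -> i5&i6 (ld.MEM/bne.BR) 2-wide
  cy4 -> i7 (ld.MEM) no-port MEM/MEM
  cy5 -> i8 (st.MEM) tail

ISSUED = 7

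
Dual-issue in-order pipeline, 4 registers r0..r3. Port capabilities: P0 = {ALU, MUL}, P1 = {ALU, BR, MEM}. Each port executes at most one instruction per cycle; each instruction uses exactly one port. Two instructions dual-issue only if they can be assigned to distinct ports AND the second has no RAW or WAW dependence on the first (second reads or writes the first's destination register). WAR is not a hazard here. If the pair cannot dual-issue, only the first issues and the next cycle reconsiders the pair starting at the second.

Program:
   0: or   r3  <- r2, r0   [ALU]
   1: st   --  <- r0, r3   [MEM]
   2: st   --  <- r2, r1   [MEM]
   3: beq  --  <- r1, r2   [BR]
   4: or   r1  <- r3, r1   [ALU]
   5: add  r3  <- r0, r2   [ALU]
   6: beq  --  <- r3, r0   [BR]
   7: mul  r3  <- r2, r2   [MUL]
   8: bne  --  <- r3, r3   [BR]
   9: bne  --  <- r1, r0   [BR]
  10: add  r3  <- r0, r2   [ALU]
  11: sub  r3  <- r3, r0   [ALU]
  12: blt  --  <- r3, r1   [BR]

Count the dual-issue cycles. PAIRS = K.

PAIRS = 3

[0] i0  or.ALU  -- RAW r3
[1] i1  st.MEM  -- no-port MEM/MEM
[2] i2  st.MEM  -- no-port MEM/BR
[3] i3,i4  beq.BR;or.ALU  -- 2-wide
[4] i5  add.ALU  -- RAW r3
[5] i6,i7  beq.BR;mul.MUL  -- 2-wide
[6] i8  bne.BR  -- no-port BR/BR
[7] i9,i10  bne.BR;add.ALU  -- 2-wide
[8] i11  sub.ALU  -- RAW r3
[9] i12  blt.BR  -- tail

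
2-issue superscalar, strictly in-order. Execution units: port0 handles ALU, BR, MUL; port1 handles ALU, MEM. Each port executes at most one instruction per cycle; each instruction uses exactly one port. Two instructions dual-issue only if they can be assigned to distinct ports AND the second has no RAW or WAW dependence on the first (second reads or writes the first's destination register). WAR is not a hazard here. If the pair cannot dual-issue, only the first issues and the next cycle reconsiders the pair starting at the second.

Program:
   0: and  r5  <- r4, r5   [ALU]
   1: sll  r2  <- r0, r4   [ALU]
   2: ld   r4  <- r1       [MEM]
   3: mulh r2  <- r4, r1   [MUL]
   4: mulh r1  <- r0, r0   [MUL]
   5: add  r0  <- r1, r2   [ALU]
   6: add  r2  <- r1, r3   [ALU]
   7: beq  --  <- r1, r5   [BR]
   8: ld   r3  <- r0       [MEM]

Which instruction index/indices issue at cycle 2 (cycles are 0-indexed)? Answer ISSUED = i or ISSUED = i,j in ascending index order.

ISSUED = 3

#0 head=0: and.ALU+sll.ALU i0,i1 dual
#1 head=2: ld.MEM i2 RAW r4
#2 head=3: mulh.MUL i3 no-port MUL/MUL
#3 head=4: mulh.MUL i4 RAW r1
#4 head=5: add.ALU+add.ALU i5,i6 dual
#5 head=7: beq.BR+ld.MEM i7,i8 dual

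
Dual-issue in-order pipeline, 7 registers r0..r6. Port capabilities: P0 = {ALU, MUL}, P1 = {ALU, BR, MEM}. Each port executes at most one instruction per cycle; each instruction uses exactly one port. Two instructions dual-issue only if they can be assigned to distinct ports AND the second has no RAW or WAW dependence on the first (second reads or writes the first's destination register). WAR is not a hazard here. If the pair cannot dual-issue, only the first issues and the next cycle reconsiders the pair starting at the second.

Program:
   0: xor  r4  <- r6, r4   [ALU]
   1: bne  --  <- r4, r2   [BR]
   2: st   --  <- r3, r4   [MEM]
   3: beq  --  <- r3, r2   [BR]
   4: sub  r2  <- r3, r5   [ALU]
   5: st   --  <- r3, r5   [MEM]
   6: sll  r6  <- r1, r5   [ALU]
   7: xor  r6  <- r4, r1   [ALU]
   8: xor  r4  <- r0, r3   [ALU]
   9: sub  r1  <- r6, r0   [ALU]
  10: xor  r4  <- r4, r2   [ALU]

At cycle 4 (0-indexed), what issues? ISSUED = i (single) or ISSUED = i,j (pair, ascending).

[0] i0  xor  -- RAW r4
[1] i1  bne  -- no-port BR/MEM
[2] i2  st  -- no-port MEM/BR
[3] i3/i4  beq+sub  -- pair
[4] i5/i6  st+sll  -- pair
[5] i7/i8  xor+xor  -- pair
[6] i9/i10  sub+xor  -- pair

ISSUED = 5,6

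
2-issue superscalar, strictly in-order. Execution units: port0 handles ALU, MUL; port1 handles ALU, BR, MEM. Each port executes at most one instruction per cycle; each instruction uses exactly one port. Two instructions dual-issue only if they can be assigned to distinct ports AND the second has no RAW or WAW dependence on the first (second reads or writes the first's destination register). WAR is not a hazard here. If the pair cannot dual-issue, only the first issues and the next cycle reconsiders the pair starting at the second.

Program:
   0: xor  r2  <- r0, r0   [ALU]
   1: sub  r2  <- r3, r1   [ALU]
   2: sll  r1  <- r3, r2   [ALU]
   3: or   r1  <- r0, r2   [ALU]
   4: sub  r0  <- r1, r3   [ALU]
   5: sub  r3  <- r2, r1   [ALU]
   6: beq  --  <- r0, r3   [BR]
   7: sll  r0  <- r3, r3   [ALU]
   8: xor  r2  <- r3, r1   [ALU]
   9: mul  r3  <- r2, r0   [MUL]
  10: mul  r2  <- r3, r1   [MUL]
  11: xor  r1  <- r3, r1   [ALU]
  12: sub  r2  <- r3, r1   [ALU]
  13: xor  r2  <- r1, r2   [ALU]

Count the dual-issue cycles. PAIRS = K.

PAIRS = 3

c0: i0 xor  WAW r2
c1: i1 sub  RAW r2
c2: i2 sll  WAW r1
c3: i3 or  RAW r1
c4: i4/i5 sub sub  pair
c5: i6/i7 beq sll  pair
c6: i8 xor  RAW r2
c7: i9 mul  no-port MUL/MUL
c8: i10/i11 mul xor  pair
c9: i12 sub  RAW+WAW r2
c10: i13 xor  tail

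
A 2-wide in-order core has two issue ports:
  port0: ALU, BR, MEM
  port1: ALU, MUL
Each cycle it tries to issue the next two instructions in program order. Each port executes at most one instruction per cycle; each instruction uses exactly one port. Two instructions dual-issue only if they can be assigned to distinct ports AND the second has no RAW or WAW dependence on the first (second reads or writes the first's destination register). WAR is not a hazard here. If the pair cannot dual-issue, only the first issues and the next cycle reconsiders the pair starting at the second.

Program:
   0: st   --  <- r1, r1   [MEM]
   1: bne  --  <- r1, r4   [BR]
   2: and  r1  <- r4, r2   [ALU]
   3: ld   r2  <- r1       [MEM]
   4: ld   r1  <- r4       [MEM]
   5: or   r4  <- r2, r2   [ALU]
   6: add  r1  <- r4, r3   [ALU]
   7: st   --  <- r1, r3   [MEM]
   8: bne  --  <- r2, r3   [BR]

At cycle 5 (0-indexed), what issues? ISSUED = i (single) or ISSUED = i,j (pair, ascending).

ISSUED = 7

  cy0 -> i0 (st.MEM) no-port MEM/BR
  cy1 -> i1,i2 (bne.BR;and.ALU) pair
  cy2 -> i3 (ld.MEM) no-port MEM/MEM
  cy3 -> i4,i5 (ld.MEM;or.ALU) pair
  cy4 -> i6 (add.ALU) RAW r1
  cy5 -> i7 (st.MEM) no-port MEM/BR
  cy6 -> i8 (bne.BR) tail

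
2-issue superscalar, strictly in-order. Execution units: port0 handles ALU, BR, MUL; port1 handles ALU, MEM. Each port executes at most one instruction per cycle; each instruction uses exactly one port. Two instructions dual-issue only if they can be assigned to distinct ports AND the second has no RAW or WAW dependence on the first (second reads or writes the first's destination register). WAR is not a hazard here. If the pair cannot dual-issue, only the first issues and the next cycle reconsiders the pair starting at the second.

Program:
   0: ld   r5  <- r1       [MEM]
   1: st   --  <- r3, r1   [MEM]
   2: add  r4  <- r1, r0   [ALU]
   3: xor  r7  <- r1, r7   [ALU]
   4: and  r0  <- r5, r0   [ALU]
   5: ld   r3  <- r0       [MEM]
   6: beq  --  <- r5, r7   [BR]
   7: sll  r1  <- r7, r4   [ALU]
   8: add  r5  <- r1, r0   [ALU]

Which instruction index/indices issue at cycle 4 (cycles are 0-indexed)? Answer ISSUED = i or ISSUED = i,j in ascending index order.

ISSUED = 7

  cy0 -> i0 (ld) no-port MEM/MEM
  cy1 -> i1+i2 (st/add) dual
  cy2 -> i3+i4 (xor/and) dual
  cy3 -> i5+i6 (ld/beq) dual
  cy4 -> i7 (sll) RAW r1
  cy5 -> i8 (add) tail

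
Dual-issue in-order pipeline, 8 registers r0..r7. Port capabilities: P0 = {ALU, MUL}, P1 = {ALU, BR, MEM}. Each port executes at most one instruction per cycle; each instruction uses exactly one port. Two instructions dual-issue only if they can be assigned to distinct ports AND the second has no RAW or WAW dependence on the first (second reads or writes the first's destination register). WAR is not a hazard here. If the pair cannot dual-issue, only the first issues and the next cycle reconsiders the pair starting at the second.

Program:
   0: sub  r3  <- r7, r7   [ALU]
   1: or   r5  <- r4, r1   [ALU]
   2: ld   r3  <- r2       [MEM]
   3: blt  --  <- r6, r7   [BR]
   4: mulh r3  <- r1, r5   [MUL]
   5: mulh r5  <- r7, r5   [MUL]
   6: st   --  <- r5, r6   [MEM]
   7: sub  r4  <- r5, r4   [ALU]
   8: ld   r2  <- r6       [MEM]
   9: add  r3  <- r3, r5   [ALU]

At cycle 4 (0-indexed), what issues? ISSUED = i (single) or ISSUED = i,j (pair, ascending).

[0] i0+i1  sub.ALU;or.ALU  -- 2-wide
[1] i2  ld.MEM  -- no-port MEM/BR
[2] i3+i4  blt.BR;mulh.MUL  -- 2-wide
[3] i5  mulh.MUL  -- RAW r5
[4] i6+i7  st.MEM;sub.ALU  -- 2-wide
[5] i8+i9  ld.MEM;add.ALU  -- 2-wide

ISSUED = 6,7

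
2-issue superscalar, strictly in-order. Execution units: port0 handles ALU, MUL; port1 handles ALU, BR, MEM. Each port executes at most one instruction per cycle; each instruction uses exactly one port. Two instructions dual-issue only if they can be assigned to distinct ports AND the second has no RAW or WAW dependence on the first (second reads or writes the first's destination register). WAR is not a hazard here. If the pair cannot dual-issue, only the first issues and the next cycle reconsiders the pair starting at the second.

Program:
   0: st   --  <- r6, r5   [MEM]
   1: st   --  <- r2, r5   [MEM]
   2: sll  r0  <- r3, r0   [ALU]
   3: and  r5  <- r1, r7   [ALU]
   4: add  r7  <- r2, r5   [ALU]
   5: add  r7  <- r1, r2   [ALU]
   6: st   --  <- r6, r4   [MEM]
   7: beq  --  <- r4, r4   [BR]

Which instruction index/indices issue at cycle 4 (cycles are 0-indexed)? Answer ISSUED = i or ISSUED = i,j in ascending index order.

ISSUED = 5,6

c0: i0 st  no-port MEM/MEM
c1: i1,i2 st+sll  dual
c2: i3 and  RAW r5
c3: i4 add  WAW r7
c4: i5,i6 add+st  dual
c5: i7 beq  tail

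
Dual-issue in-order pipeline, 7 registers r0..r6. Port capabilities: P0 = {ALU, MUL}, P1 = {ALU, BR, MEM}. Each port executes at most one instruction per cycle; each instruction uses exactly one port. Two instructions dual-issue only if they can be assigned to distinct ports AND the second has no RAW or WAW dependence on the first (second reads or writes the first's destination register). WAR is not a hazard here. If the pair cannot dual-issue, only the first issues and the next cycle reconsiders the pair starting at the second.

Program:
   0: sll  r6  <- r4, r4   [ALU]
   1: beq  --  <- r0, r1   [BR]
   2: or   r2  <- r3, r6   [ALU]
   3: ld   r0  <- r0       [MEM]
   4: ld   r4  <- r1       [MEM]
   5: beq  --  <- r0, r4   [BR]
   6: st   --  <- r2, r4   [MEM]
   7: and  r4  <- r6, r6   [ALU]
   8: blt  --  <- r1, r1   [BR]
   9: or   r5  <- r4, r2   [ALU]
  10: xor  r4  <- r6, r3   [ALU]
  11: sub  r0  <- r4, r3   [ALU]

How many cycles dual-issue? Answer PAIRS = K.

PAIRS = 4

[0] i0+i1  sll/beq  -- pair
[1] i2+i3  or/ld  -- pair
[2] i4  ld  -- no-port MEM/BR
[3] i5  beq  -- no-port BR/MEM
[4] i6+i7  st/and  -- pair
[5] i8+i9  blt/or  -- pair
[6] i10  xor  -- RAW r4
[7] i11  sub  -- tail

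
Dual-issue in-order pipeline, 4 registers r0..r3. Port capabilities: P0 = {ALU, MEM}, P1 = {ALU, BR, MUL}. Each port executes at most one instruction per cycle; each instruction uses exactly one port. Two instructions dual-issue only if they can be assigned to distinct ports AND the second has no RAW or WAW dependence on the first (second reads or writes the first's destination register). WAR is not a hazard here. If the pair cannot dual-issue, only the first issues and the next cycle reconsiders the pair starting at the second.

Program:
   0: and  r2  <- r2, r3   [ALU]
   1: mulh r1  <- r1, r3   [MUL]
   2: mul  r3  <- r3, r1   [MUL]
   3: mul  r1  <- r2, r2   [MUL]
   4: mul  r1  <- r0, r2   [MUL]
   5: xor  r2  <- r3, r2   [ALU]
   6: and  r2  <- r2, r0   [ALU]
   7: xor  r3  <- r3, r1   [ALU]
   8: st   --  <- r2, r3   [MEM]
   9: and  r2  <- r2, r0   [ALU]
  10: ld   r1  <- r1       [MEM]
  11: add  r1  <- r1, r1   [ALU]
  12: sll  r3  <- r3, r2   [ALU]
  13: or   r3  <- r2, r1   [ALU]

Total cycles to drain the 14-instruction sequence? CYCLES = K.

c0: i0&i1 and.ALU;mulh.MUL  dual
c1: i2 mul.MUL  no-port MUL/MUL
c2: i3 mul.MUL  no-port MUL/MUL
c3: i4&i5 mul.MUL;xor.ALU  dual
c4: i6&i7 and.ALU;xor.ALU  dual
c5: i8&i9 st.MEM;and.ALU  dual
c6: i10 ld.MEM  RAW+WAW r1
c7: i11&i12 add.ALU;sll.ALU  dual
c8: i13 or.ALU  tail

CYCLES = 9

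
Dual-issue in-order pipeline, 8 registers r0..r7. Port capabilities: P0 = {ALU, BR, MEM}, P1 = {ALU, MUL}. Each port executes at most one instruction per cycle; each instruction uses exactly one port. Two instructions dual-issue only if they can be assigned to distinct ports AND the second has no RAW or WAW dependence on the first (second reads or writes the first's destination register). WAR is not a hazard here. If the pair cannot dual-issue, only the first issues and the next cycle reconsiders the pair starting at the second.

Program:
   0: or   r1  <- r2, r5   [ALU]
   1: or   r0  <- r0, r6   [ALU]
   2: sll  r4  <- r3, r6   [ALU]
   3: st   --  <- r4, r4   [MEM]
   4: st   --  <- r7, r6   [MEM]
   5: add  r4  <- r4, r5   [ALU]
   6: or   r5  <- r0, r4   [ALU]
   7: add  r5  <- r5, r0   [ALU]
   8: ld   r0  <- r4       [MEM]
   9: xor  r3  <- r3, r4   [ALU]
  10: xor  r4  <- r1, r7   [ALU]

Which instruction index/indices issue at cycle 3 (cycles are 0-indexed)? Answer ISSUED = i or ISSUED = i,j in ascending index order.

0. or+or @i0&i1  | 2-wide
1. sll @i2  | RAW r4
2. st @i3  | no-port MEM/MEM
3. st+add @i4&i5  | 2-wide
4. or @i6  | RAW+WAW r5
5. add+ld @i7&i8  | 2-wide
6. xor+xor @i9&i10  | 2-wide

ISSUED = 4,5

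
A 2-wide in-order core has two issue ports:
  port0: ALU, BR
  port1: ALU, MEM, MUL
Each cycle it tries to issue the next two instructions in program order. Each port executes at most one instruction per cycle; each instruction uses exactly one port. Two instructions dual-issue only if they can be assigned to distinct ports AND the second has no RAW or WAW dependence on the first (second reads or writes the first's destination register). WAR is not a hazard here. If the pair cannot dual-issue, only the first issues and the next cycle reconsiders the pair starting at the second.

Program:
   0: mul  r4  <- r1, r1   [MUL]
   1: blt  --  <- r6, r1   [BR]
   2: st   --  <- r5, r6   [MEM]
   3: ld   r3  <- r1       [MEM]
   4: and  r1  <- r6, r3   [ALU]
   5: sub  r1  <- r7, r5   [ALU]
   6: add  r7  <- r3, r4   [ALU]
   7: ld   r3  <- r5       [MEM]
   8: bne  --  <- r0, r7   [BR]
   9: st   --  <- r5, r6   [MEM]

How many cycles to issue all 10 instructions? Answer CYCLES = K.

CYCLES = 7

[0] i0&i1  mul/blt  -- 2-wide
[1] i2  st  -- no-port MEM/MEM
[2] i3  ld  -- RAW r3
[3] i4  and  -- WAW r1
[4] i5&i6  sub/add  -- 2-wide
[5] i7&i8  ld/bne  -- 2-wide
[6] i9  st  -- tail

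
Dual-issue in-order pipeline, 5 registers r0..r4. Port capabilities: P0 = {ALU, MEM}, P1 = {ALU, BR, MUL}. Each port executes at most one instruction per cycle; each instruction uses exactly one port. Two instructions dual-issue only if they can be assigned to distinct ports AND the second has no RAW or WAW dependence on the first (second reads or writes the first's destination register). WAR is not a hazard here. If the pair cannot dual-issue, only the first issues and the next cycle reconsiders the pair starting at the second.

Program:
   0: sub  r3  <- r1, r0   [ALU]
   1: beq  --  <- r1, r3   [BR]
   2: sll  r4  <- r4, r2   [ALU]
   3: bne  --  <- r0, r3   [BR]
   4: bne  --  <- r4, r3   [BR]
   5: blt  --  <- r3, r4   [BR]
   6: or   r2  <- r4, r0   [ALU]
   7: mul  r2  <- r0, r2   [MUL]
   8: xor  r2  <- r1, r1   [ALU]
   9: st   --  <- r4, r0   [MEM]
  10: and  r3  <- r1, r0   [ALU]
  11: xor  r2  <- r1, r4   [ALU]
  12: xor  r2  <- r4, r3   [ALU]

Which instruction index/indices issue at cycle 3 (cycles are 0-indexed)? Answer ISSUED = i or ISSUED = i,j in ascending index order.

0. sub @i0  | RAW r3
1. beq/sll @i1&i2  | 2-wide
2. bne @i3  | no-port BR/BR
3. bne @i4  | no-port BR/BR
4. blt/or @i5&i6  | 2-wide
5. mul @i7  | WAW r2
6. xor/st @i8&i9  | 2-wide
7. and/xor @i10&i11  | 2-wide
8. xor @i12  | tail

ISSUED = 4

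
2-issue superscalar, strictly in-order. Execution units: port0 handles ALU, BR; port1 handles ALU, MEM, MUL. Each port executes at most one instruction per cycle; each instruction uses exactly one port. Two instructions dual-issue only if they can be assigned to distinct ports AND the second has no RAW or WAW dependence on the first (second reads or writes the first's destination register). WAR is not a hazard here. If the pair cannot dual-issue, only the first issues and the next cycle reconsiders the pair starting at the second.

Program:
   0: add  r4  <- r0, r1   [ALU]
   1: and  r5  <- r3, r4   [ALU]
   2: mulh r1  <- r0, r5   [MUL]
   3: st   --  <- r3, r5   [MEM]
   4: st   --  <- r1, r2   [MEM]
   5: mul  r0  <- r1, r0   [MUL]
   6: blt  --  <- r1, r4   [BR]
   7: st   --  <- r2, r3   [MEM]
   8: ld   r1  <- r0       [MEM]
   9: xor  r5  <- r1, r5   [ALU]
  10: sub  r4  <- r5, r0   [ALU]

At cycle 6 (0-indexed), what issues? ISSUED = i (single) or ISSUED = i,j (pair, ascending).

t=0 i0:add ; RAW r4
t=1 i1:and ; RAW r5
t=2 i2:mulh ; no-port MUL/MEM
t=3 i3:st ; no-port MEM/MEM
t=4 i4:st ; no-port MEM/MUL
t=5 i5+i6:mul blt ; 2-wide
t=6 i7:st ; no-port MEM/MEM
t=7 i8:ld ; RAW r1
t=8 i9:xor ; RAW r5
t=9 i10:sub ; tail

ISSUED = 7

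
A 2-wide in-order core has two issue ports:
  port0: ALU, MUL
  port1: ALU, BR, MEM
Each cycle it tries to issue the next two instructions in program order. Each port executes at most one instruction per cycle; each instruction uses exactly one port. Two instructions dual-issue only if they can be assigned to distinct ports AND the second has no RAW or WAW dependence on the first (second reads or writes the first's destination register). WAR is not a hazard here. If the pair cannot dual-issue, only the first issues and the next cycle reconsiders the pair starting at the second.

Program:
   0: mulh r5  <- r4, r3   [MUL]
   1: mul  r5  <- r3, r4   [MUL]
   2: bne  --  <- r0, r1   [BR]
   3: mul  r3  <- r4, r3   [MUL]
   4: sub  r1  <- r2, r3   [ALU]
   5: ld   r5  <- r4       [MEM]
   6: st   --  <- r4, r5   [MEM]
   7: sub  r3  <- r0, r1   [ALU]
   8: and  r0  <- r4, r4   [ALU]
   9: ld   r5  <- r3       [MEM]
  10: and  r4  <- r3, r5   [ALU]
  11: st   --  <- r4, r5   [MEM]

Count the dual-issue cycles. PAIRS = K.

PAIRS = 4

0. mulh.MUL @i0  | no-port MUL/MUL
1. mul.MUL+bne.BR @i1,i2  | dual
2. mul.MUL @i3  | RAW r3
3. sub.ALU+ld.MEM @i4,i5  | dual
4. st.MEM+sub.ALU @i6,i7  | dual
5. and.ALU+ld.MEM @i8,i9  | dual
6. and.ALU @i10  | RAW r4
7. st.MEM @i11  | tail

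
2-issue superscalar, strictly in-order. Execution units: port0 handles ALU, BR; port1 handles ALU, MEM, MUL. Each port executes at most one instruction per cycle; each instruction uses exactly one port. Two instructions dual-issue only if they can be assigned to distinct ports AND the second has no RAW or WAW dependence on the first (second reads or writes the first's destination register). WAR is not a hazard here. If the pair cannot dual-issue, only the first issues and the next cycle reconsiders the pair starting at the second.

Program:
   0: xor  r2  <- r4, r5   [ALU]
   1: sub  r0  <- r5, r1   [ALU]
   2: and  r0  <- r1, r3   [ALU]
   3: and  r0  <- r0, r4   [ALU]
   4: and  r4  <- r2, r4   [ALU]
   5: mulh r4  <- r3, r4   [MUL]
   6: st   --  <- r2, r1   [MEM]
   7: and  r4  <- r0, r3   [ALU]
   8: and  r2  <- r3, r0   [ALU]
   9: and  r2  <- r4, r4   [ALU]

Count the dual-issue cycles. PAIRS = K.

PAIRS = 3

c0: i0&i1 xor sub  dual
c1: i2 and  RAW+WAW r0
c2: i3&i4 and and  dual
c3: i5 mulh  no-port MUL/MEM
c4: i6&i7 st and  dual
c5: i8 and  WAW r2
c6: i9 and  tail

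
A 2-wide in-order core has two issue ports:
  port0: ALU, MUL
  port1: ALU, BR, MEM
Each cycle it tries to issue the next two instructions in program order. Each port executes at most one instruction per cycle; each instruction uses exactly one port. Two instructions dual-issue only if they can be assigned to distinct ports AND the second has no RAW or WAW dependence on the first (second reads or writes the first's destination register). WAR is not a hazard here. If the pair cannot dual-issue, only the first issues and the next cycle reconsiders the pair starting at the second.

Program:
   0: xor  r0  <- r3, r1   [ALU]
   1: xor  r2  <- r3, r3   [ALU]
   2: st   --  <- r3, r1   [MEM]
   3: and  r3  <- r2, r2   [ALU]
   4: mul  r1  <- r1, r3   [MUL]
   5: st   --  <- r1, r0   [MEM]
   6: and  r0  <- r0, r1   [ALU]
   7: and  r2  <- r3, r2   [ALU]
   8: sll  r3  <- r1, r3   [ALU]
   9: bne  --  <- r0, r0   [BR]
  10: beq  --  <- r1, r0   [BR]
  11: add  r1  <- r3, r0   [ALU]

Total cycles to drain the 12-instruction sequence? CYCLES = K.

  cy0 -> i0&i1 (xor+xor) dual
  cy1 -> i2&i3 (st+and) dual
  cy2 -> i4 (mul) RAW r1
  cy3 -> i5&i6 (st+and) dual
  cy4 -> i7&i8 (and+sll) dual
  cy5 -> i9 (bne) no-port BR/BR
  cy6 -> i10&i11 (beq+add) dual

CYCLES = 7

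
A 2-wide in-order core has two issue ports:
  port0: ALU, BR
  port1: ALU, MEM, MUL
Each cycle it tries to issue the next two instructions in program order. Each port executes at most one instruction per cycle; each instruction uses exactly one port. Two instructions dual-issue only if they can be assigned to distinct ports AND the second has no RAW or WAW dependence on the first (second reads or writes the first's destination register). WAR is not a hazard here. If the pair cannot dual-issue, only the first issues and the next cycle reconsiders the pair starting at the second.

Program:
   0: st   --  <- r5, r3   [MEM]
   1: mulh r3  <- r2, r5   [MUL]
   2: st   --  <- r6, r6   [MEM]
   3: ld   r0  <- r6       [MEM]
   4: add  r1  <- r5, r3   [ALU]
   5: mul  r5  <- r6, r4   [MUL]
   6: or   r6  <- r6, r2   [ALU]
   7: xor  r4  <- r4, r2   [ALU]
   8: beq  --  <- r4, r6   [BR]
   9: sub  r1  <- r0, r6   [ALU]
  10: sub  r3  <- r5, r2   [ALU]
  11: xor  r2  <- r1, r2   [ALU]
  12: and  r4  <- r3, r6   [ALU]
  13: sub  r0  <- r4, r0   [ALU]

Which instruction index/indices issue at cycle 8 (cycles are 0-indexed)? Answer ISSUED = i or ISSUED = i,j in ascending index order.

c0: i0 st.MEM  no-port MEM/MUL
c1: i1 mulh.MUL  no-port MUL/MEM
c2: i2 st.MEM  no-port MEM/MEM
c3: i3/i4 ld.MEM add.ALU  pair
c4: i5/i6 mul.MUL or.ALU  pair
c5: i7 xor.ALU  RAW r4
c6: i8/i9 beq.BR sub.ALU  pair
c7: i10/i11 sub.ALU xor.ALU  pair
c8: i12 and.ALU  RAW r4
c9: i13 sub.ALU  tail

ISSUED = 12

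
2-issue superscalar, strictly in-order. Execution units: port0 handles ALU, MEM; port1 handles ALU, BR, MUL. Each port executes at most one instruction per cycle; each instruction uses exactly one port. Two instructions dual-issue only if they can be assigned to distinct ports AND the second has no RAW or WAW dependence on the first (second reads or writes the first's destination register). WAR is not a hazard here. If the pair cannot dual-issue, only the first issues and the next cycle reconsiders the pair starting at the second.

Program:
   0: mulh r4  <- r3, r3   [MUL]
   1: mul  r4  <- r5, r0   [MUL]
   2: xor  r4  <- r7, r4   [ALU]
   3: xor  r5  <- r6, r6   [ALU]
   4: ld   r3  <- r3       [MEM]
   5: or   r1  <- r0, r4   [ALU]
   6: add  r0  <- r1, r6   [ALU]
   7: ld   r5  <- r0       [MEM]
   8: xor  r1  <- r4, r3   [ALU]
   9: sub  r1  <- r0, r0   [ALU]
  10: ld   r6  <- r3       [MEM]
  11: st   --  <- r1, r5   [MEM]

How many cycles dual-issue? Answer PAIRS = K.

#0 head=0: mulh.MUL i0 no-port MUL/MUL
#1 head=1: mul.MUL i1 RAW+WAW r4
#2 head=2: xor.ALU;xor.ALU i2/i3 dual
#3 head=4: ld.MEM;or.ALU i4/i5 dual
#4 head=6: add.ALU i6 RAW r0
#5 head=7: ld.MEM;xor.ALU i7/i8 dual
#6 head=9: sub.ALU;ld.MEM i9/i10 dual
#7 head=11: st.MEM i11 tail

PAIRS = 4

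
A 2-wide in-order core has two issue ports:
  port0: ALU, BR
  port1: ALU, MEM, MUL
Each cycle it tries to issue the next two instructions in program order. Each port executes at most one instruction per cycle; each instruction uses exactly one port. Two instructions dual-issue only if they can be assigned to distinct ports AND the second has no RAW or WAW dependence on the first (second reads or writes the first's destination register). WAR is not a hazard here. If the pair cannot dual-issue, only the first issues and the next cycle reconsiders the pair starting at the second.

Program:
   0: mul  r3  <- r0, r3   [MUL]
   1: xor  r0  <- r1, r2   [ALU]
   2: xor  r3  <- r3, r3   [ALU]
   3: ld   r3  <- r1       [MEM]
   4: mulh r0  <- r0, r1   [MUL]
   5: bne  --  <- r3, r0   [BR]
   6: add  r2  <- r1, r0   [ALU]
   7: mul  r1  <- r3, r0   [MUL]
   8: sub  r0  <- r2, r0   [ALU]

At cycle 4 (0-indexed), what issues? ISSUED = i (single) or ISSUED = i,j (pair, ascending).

[0] i0+i1  mul/xor  -- dual
[1] i2  xor  -- WAW r3
[2] i3  ld  -- no-port MEM/MUL
[3] i4  mulh  -- RAW r0
[4] i5+i6  bne/add  -- dual
[5] i7+i8  mul/sub  -- dual

ISSUED = 5,6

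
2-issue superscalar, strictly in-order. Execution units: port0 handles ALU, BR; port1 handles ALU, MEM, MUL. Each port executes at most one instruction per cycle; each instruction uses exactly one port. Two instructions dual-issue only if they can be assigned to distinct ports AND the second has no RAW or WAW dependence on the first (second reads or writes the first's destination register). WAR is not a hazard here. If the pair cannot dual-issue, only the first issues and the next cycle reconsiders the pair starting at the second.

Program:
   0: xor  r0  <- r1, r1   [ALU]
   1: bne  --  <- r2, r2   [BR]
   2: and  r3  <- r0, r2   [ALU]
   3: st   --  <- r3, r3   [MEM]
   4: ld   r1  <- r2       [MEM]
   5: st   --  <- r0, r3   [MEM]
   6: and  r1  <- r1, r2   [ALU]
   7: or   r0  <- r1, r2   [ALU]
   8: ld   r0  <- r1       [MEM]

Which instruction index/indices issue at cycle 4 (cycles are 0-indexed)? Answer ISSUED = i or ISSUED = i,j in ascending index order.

#0 head=0: xor.ALU bne.BR i0,i1 dual
#1 head=2: and.ALU i2 RAW r3
#2 head=3: st.MEM i3 no-port MEM/MEM
#3 head=4: ld.MEM i4 no-port MEM/MEM
#4 head=5: st.MEM and.ALU i5,i6 dual
#5 head=7: or.ALU i7 WAW r0
#6 head=8: ld.MEM i8 tail

ISSUED = 5,6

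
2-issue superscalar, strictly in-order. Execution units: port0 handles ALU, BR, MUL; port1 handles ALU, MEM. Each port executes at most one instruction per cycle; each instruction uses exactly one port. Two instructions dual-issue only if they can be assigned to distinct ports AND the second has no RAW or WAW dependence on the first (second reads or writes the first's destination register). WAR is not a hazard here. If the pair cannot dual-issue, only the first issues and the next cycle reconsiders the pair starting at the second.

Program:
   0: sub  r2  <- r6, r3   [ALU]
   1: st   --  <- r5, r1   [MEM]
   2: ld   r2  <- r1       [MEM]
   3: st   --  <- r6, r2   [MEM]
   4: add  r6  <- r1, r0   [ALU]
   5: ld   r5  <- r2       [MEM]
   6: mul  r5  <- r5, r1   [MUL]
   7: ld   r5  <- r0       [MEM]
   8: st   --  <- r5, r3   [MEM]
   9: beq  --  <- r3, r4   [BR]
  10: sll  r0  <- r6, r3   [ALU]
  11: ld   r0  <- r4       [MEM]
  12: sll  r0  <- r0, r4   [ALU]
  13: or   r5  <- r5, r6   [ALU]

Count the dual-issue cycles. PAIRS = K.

PAIRS = 4

0. sub.ALU;st.MEM @i0&i1  | pair
1. ld.MEM @i2  | no-port MEM/MEM
2. st.MEM;add.ALU @i3&i4  | pair
3. ld.MEM @i5  | RAW+WAW r5
4. mul.MUL @i6  | WAW r5
5. ld.MEM @i7  | no-port MEM/MEM
6. st.MEM;beq.BR @i8&i9  | pair
7. sll.ALU @i10  | WAW r0
8. ld.MEM @i11  | RAW+WAW r0
9. sll.ALU;or.ALU @i12&i13  | pair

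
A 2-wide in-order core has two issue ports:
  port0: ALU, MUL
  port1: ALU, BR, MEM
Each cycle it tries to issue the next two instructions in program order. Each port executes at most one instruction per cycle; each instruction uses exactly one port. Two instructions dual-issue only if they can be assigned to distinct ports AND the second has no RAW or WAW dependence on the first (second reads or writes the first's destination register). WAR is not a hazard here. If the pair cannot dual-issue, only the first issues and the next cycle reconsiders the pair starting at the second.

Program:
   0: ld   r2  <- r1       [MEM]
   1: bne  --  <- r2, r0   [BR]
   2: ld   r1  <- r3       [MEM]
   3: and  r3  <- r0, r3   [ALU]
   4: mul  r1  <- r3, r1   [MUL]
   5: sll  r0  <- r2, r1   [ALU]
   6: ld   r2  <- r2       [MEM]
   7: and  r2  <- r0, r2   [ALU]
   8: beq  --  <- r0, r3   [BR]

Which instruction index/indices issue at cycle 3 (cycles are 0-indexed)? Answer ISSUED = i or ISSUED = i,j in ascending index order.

t=0 i0:ld.MEM ; no-port MEM/BR
t=1 i1:bne.BR ; no-port BR/MEM
t=2 i2+i3:ld.MEM/and.ALU ; pair
t=3 i4:mul.MUL ; RAW r1
t=4 i5+i6:sll.ALU/ld.MEM ; pair
t=5 i7+i8:and.ALU/beq.BR ; pair

ISSUED = 4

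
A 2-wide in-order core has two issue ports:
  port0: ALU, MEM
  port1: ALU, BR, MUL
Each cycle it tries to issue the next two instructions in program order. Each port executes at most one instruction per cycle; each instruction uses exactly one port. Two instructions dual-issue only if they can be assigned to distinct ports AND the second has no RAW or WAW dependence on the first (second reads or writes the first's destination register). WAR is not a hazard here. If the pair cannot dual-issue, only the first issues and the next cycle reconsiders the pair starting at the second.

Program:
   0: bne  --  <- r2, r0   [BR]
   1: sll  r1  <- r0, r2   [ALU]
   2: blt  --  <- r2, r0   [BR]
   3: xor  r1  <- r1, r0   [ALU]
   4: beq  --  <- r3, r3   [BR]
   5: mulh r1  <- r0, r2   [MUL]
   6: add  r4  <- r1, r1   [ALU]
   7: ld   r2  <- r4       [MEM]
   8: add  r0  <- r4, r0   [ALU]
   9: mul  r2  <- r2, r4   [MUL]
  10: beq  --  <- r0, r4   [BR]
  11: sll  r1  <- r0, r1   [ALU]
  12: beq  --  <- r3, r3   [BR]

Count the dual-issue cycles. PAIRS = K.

[0] i0,i1  bne;sll  -- pair
[1] i2,i3  blt;xor  -- pair
[2] i4  beq  -- no-port BR/MUL
[3] i5  mulh  -- RAW r1
[4] i6  add  -- RAW r4
[5] i7,i8  ld;add  -- pair
[6] i9  mul  -- no-port MUL/BR
[7] i10,i11  beq;sll  -- pair
[8] i12  beq  -- tail

PAIRS = 4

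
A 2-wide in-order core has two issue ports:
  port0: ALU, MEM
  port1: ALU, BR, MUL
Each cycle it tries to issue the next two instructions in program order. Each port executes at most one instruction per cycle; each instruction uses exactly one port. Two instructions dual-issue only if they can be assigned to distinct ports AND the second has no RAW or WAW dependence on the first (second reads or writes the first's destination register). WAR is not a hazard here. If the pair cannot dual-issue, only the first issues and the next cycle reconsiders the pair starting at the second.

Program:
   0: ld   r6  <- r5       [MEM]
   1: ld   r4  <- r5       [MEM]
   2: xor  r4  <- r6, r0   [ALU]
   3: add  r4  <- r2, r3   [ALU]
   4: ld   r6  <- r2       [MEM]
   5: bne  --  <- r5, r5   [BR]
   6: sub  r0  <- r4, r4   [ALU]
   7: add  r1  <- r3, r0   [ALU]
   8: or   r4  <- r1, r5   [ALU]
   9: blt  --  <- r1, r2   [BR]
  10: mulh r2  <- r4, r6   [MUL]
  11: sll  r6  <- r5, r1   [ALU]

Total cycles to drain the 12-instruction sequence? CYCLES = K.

c0: i0 ld  no-port MEM/MEM
c1: i1 ld  WAW r4
c2: i2 xor  WAW r4
c3: i3/i4 add;ld  pair
c4: i5/i6 bne;sub  pair
c5: i7 add  RAW r1
c6: i8/i9 or;blt  pair
c7: i10/i11 mulh;sll  pair

CYCLES = 8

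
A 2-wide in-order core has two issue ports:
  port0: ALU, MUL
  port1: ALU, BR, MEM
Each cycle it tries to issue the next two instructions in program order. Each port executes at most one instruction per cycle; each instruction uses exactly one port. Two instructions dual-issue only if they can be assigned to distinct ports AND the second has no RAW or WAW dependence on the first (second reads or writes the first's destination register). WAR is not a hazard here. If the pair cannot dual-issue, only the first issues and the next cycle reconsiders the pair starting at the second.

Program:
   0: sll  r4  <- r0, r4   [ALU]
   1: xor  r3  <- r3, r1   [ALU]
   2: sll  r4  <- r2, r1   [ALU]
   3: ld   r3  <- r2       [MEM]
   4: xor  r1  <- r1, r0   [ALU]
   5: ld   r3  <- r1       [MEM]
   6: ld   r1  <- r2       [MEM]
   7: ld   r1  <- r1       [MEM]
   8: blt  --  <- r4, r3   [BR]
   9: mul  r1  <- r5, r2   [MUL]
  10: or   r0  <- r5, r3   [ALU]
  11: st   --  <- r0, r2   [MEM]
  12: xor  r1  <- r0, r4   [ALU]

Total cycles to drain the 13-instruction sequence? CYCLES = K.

CYCLES = 9

t=0 i0&i1:sll.ALU+xor.ALU ; 2-wide
t=1 i2&i3:sll.ALU+ld.MEM ; 2-wide
t=2 i4:xor.ALU ; RAW r1
t=3 i5:ld.MEM ; no-port MEM/MEM
t=4 i6:ld.MEM ; no-port MEM/MEM
t=5 i7:ld.MEM ; no-port MEM/BR
t=6 i8&i9:blt.BR+mul.MUL ; 2-wide
t=7 i10:or.ALU ; RAW r0
t=8 i11&i12:st.MEM+xor.ALU ; 2-wide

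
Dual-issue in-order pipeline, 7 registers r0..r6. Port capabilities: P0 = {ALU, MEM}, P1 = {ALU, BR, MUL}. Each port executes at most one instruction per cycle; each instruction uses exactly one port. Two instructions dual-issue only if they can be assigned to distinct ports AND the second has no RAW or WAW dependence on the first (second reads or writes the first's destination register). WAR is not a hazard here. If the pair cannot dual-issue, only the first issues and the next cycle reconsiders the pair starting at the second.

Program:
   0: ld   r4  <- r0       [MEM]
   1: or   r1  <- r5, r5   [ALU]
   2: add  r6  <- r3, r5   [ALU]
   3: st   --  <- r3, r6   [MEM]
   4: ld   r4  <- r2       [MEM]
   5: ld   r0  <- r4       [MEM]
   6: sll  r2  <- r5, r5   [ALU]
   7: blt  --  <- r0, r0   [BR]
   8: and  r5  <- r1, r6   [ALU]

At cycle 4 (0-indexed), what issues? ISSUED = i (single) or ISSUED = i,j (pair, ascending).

0. ld.MEM/or.ALU @i0+i1  | pair
1. add.ALU @i2  | RAW r6
2. st.MEM @i3  | no-port MEM/MEM
3. ld.MEM @i4  | no-port MEM/MEM
4. ld.MEM/sll.ALU @i5+i6  | pair
5. blt.BR/and.ALU @i7+i8  | pair

ISSUED = 5,6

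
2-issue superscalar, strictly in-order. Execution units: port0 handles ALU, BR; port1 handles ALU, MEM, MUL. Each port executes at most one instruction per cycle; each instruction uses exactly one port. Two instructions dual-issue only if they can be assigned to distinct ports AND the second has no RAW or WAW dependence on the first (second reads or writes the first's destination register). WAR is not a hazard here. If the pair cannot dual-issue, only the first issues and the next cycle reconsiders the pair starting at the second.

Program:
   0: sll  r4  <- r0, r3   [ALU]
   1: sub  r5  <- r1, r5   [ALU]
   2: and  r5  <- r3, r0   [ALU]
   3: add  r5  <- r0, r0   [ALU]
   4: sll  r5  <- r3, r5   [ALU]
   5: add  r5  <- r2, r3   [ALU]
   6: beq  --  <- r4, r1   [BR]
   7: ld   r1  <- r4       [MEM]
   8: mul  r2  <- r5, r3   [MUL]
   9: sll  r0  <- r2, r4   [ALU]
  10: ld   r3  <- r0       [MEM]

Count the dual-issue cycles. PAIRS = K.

0. sll.ALU+sub.ALU @i0+i1  | 2-wide
1. and.ALU @i2  | WAW r5
2. add.ALU @i3  | RAW+WAW r5
3. sll.ALU @i4  | WAW r5
4. add.ALU+beq.BR @i5+i6  | 2-wide
5. ld.MEM @i7  | no-port MEM/MUL
6. mul.MUL @i8  | RAW r2
7. sll.ALU @i9  | RAW r0
8. ld.MEM @i10  | tail

PAIRS = 2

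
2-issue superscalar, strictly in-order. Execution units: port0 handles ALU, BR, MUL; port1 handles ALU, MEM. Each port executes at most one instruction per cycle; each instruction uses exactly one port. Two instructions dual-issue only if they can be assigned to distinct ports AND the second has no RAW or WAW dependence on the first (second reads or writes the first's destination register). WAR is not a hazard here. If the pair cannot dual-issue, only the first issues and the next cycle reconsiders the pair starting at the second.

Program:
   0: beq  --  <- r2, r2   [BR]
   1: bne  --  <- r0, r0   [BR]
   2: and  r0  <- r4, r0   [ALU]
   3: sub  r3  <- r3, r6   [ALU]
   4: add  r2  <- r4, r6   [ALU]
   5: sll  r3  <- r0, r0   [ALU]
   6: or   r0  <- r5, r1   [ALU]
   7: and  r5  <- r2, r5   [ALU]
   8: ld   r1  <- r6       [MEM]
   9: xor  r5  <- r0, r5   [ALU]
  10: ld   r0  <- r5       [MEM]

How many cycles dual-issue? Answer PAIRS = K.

t=0 i0:beq ; no-port BR/BR
t=1 i1&i2:bne+and ; 2-wide
t=2 i3&i4:sub+add ; 2-wide
t=3 i5&i6:sll+or ; 2-wide
t=4 i7&i8:and+ld ; 2-wide
t=5 i9:xor ; RAW r5
t=6 i10:ld ; tail

PAIRS = 4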